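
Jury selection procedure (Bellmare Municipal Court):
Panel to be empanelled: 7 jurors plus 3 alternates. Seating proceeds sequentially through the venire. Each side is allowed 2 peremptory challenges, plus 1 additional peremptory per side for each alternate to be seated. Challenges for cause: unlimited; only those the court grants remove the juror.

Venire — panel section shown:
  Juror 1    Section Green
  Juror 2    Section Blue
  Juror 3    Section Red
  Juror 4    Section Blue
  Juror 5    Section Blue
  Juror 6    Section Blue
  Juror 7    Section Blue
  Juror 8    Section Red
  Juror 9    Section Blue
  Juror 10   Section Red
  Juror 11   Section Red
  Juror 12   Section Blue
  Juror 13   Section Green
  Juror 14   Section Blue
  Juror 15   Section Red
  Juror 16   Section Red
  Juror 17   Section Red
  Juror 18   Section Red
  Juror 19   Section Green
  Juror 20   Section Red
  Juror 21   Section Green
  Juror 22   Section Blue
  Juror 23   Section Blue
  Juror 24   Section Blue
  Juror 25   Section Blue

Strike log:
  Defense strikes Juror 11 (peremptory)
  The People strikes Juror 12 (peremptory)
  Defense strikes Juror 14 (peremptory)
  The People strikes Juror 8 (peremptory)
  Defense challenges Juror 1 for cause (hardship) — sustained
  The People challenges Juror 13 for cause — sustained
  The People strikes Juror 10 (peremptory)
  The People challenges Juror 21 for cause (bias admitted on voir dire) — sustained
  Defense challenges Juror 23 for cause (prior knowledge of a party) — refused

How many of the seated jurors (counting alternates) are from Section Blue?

6

Removed: #1, #8, #10, #11, #12, #13, #14, #21.
Seated (10 incl. alternates): #2, #3, #4, #5, #6, #7, #9, #15, #16, #17.
Of those, in Section Blue: #2, #4, #5, #6, #7, #9 → 6.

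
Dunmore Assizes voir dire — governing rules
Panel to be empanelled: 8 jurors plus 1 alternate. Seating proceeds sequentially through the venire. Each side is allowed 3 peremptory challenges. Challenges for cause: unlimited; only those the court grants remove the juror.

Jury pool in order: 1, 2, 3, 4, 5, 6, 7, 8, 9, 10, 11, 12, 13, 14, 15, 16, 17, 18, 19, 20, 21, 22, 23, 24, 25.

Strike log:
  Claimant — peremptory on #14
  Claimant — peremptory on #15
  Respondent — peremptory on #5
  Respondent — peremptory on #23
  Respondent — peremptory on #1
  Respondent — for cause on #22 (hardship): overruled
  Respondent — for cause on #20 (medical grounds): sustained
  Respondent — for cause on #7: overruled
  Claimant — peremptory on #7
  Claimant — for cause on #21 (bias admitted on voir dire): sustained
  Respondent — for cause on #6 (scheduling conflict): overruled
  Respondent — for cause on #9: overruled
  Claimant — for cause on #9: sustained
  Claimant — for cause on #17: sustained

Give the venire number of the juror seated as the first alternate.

Removed: #1, #5, #7, #9, #14, #15, #17, #20, #21, #23. (#6, #22 stay — for-cause denied.)
Seating in order: seats 1–8 → #2, #3, #4, #6, #8, #10, #11, #12; alternates → #13.
So alternate 1 is #13.

13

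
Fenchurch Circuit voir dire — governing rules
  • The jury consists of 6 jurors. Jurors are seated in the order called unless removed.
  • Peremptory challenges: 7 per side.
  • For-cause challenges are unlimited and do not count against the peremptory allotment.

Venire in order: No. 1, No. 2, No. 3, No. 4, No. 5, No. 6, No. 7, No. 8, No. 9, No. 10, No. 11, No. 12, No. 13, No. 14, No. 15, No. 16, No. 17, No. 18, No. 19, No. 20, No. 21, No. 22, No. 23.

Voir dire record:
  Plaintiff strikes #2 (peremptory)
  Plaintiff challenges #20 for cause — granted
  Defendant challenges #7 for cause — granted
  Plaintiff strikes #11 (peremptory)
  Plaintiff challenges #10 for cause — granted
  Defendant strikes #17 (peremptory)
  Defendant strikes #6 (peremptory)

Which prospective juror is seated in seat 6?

Removed: #2, #6, #7, #10, #11, #17, #20.
Seating in order: seats 1–6 → #1, #3, #4, #5, #8, #9.
So seat 6 is #9.

9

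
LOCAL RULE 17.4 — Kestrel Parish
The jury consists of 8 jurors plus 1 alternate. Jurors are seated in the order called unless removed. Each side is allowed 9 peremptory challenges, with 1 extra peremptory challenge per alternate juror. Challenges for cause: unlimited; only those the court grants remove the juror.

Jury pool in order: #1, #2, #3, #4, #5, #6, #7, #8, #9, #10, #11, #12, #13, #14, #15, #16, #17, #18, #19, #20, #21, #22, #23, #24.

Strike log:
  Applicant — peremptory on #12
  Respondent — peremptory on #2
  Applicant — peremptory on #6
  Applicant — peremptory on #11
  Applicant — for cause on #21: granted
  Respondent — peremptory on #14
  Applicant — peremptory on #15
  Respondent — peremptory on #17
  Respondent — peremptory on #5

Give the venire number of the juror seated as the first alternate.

Removed: #2, #5, #6, #11, #12, #14, #15, #17, #21.
Seating in order: seats 1–8 → #1, #3, #4, #7, #8, #9, #10, #13; alternates → #16.
So alternate 1 is #16.

16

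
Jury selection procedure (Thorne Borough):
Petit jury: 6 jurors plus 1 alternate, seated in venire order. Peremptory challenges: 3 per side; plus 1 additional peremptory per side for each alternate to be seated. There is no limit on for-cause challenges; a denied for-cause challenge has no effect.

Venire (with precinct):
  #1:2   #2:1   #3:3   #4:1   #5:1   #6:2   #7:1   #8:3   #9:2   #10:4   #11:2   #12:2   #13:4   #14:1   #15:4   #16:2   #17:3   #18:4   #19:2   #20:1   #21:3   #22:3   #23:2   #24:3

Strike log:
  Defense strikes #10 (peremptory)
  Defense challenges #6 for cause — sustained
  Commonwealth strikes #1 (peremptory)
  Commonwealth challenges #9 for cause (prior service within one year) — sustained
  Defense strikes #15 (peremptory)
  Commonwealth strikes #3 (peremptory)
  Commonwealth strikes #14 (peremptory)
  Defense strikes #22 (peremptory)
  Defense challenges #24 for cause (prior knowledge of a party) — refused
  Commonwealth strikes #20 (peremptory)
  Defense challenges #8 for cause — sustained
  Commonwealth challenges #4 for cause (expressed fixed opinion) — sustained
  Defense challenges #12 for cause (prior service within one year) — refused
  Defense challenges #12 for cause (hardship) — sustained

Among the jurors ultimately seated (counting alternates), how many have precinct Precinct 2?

2

Removed: #1, #3, #4, #6, #8, #9, #10, #12, #14, #15, #20, #22.
Seated (7 incl. alternates): #2, #5, #7, #11, #13, #16, #17.
Of those, in Precinct 2: #11, #16 → 2.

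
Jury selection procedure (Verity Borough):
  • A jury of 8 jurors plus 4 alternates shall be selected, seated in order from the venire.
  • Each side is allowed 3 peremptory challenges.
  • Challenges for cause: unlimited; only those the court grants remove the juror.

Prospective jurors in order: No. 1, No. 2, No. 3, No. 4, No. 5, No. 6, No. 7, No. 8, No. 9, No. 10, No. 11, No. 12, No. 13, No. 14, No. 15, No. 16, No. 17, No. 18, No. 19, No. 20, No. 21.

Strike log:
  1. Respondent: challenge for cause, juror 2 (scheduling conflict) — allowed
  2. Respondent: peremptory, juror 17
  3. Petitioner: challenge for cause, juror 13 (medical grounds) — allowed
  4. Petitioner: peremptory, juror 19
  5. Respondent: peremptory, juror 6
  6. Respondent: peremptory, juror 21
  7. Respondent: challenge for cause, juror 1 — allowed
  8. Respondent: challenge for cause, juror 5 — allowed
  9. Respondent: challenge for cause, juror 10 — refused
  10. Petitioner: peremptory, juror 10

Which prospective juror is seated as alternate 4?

Removed: #1, #2, #5, #6, #10, #13, #17, #19, #21.
Filling seats in venire order through position 12: #3, #4, #7, #8, #9, #11, #12, #14, #15, #16, #18, #20.
So alternate 4 is #20.

20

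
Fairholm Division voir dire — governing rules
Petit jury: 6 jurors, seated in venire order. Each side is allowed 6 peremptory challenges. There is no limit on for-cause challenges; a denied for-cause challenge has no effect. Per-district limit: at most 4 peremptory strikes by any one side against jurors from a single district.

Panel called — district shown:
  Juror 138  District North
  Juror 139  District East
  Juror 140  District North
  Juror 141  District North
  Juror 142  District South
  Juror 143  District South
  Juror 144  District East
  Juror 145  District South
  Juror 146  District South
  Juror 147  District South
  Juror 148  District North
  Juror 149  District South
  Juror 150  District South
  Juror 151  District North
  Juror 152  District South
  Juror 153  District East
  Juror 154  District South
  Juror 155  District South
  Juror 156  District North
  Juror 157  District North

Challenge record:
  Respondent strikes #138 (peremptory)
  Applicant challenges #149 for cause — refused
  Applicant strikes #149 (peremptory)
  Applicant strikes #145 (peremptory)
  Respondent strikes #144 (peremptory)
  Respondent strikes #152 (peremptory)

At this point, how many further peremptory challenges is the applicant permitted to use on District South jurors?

2

Applicant peremptories so far: #149, #145 — 2 of 6 used, 4 left overall.
Against District South: #149, #145 — 2 used; per-district cap 4 leaves 2.
Binding limit: min(4, 2) = 2.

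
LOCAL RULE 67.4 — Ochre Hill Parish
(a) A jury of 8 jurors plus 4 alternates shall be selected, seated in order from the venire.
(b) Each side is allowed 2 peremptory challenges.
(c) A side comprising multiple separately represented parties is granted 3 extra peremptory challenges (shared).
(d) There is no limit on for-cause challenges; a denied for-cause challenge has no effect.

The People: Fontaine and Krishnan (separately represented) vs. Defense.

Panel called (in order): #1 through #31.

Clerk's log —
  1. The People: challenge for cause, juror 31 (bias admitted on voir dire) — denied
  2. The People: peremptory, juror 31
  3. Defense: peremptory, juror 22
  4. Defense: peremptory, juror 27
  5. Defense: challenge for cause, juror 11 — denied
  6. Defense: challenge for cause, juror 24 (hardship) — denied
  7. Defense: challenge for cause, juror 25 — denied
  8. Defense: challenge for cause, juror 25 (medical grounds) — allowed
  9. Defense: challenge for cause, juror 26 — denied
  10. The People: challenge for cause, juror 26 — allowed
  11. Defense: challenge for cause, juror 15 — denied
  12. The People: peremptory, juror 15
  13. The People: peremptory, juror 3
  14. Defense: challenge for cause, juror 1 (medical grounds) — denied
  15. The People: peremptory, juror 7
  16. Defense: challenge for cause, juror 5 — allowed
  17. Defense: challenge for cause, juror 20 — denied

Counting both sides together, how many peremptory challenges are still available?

1

The People allotment: 2 base + 3 multi-party = 5. Defense allotment: 2.
The People peremptories used: #31, #15, #3, #7 — 4 (for-cause on #31, #26 don't count).
Defense peremptories used: #22, #27 — 2 (for-cause on #11, #24, #25, #25, #26, #15, #1, #5, #20 don't count).
Remaining: (5 − 4) + (2 − 2) = 1.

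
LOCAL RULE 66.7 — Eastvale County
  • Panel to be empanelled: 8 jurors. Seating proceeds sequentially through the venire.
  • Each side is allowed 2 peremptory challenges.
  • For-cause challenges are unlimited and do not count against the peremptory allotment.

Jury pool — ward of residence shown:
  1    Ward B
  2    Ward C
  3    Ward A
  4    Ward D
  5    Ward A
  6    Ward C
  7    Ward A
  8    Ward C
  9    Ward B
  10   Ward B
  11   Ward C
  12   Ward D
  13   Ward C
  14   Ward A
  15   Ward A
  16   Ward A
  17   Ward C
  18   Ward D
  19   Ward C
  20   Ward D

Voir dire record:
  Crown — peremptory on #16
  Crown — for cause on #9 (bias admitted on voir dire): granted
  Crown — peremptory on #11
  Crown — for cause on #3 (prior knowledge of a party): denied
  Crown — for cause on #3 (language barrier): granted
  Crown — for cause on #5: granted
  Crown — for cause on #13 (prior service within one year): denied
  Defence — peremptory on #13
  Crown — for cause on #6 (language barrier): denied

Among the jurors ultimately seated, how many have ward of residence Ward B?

Removed: #3, #5, #9, #11, #13, #16.
Seated jurors 1–8: #1, #2, #4, #6, #7, #8, #10, #12.
Of those, in Ward B: #1, #10 → 2.

2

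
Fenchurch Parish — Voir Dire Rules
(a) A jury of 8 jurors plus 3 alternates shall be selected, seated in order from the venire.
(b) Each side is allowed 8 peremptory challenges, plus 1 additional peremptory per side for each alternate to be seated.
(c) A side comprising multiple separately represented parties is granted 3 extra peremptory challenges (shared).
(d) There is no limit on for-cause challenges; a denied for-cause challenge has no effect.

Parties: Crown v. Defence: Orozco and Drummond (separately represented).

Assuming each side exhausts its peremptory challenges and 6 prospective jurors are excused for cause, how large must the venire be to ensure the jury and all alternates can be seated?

Seats to fill: 8 + 3 alternates = 11.
Peremptories — Crown: 8 + 1×3 = 11; Defence: 8 + 1×3 + 3 = 14; total 25.
For-cause removals: 6.
Minimum venire: 11 + 25 + 6 = 42.

42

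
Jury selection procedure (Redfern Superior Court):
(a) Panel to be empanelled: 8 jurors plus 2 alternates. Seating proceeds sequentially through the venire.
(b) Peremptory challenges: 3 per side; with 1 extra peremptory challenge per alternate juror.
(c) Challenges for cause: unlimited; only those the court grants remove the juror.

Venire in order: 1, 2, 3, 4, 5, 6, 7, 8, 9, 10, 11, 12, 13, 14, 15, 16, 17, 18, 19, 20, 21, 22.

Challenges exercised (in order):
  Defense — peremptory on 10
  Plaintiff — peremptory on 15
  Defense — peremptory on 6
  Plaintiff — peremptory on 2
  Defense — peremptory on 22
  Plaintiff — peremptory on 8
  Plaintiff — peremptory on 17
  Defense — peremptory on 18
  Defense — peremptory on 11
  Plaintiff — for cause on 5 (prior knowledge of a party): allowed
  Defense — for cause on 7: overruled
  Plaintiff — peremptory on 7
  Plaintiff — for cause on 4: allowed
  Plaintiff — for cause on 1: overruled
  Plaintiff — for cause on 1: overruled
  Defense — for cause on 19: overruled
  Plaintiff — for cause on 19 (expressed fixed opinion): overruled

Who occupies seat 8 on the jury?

19

Removed: #2, #4, #5, #6, #7, #8, #10, #11, #15, #17, #18, #22. (#1, #19 stay — for-cause denied.)
Filling seats in venire order through position 8: #1, #3, #9, #12, #13, #14, #16, #19.
So seat 8 is #19.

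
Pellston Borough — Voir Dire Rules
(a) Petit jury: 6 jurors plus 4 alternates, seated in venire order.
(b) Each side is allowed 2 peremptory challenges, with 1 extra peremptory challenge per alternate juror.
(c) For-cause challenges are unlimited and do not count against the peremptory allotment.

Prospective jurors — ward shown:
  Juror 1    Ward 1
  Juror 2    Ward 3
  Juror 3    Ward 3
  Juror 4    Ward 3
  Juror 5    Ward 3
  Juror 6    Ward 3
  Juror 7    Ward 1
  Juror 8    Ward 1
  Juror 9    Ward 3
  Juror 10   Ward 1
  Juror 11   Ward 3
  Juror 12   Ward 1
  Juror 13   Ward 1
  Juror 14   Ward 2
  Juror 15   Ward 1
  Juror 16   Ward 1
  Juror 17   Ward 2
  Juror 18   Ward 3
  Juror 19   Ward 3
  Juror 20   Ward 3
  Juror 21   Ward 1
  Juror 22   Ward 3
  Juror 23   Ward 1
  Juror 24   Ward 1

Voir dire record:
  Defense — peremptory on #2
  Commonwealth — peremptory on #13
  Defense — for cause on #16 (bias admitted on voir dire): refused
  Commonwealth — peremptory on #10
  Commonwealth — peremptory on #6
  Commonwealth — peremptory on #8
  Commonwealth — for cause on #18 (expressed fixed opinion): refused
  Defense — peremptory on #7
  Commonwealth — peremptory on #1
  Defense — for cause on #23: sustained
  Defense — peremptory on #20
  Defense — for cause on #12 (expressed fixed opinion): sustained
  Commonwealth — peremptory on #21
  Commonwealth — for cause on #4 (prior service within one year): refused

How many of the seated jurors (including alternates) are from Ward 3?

6

Removed: #1, #2, #6, #7, #8, #10, #12, #13, #20, #21, #23.
Seated (10 incl. alternates): #3, #4, #5, #9, #11, #14, #15, #16, #17, #18.
Of those, in Ward 3: #3, #4, #5, #9, #11, #18 → 6.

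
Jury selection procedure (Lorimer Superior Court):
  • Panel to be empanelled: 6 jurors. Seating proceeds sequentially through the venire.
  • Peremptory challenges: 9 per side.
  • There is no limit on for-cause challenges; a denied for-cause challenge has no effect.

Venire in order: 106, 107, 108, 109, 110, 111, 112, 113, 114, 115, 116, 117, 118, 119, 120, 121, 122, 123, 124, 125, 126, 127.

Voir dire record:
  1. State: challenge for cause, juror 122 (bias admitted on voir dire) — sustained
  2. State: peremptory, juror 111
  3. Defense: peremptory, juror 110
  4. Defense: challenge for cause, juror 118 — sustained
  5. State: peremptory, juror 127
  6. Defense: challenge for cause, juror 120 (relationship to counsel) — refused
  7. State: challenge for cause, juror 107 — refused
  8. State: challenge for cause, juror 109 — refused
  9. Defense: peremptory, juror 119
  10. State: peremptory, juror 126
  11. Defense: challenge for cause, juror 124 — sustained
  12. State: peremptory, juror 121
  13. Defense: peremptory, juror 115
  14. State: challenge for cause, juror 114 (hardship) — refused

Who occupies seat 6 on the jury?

Removed: #110, #111, #115, #118, #119, #121, #122, #124, #126, #127. (#107, #109, #114, #120 stay — for-cause denied.)
Seating in order: seats 1–6 → #106, #107, #108, #109, #112, #113.
So seat 6 is #113.

113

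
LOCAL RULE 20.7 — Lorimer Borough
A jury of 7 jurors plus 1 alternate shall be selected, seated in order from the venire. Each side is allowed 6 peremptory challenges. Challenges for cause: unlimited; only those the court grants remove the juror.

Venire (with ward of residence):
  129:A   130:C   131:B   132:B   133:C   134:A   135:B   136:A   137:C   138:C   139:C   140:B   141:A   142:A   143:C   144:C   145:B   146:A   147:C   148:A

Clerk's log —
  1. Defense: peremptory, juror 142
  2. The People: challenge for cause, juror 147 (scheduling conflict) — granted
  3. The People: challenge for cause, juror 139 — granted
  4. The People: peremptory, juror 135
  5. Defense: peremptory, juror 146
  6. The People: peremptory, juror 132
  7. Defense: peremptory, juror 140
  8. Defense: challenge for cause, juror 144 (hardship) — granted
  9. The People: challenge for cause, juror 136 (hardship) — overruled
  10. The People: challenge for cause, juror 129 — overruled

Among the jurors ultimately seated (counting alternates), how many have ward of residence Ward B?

Removed: #132, #135, #139, #140, #142, #144, #146, #147.
Seated (8 incl. alternates): #129, #130, #131, #133, #134, #136, #137, #138.
Of those, in Ward B: #131 → 1.

1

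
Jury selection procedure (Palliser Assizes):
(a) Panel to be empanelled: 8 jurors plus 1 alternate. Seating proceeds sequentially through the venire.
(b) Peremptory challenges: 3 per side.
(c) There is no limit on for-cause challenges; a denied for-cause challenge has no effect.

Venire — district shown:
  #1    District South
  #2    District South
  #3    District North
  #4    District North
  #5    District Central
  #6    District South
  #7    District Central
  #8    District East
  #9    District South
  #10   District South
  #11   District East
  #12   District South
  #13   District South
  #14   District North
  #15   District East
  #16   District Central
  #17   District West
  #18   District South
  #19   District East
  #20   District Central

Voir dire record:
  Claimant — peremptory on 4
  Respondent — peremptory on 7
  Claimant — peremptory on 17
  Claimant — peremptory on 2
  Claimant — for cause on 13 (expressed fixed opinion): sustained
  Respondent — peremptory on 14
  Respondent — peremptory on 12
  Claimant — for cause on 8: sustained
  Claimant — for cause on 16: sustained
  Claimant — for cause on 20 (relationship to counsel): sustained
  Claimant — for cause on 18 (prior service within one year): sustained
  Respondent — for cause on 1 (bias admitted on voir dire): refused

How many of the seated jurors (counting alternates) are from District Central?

1

Removed: #2, #4, #7, #8, #12, #13, #14, #16, #17, #18, #20.
Seated (9 incl. alternates): #1, #3, #5, #6, #9, #10, #11, #15, #19.
Of those, in District Central: #5 → 1.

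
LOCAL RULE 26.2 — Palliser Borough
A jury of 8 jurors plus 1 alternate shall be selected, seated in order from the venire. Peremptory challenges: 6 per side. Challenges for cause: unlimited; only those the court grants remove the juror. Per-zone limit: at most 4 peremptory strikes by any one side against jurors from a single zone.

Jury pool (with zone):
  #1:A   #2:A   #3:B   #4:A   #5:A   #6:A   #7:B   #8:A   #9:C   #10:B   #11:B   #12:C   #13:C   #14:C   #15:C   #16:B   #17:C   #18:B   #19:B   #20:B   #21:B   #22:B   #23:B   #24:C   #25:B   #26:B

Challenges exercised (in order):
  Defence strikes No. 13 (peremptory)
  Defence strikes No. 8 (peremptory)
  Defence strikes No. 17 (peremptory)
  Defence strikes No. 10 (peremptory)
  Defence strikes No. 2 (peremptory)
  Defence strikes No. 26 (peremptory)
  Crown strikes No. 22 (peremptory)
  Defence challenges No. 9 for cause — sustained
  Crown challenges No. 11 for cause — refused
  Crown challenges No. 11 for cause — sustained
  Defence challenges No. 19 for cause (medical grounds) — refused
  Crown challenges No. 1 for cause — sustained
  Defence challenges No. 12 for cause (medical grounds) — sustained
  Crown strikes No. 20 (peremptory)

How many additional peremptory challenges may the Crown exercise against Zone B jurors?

Crown peremptories so far: #22, #20 — 2 of 6 used, 4 left overall.
Against Zone B: #22, #20 — 2 used; per-zone cap 4 leaves 2.
Binding limit: min(4, 2) = 2.

2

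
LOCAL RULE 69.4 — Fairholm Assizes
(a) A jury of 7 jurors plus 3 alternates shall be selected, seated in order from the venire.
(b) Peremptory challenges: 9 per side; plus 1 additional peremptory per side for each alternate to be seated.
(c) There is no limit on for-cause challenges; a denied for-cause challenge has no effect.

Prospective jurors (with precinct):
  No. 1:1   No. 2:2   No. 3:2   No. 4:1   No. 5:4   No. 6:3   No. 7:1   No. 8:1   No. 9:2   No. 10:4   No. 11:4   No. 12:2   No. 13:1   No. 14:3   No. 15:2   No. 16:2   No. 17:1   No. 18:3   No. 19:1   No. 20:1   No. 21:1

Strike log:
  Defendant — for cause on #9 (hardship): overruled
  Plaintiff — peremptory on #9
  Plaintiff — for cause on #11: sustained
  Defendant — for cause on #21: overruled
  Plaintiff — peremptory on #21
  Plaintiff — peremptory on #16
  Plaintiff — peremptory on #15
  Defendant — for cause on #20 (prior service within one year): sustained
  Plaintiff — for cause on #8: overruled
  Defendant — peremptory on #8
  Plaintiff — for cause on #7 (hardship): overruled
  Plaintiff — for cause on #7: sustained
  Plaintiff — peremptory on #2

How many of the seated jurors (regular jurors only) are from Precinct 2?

Removed: #2, #7, #8, #9, #11, #15, #16, #20, #21.
Seated jurors 1–7: #1, #3, #4, #5, #6, #10, #12 (alternates #13, #14, #17 not counted).
Of those, in Precinct 2: #3, #12 → 2.

2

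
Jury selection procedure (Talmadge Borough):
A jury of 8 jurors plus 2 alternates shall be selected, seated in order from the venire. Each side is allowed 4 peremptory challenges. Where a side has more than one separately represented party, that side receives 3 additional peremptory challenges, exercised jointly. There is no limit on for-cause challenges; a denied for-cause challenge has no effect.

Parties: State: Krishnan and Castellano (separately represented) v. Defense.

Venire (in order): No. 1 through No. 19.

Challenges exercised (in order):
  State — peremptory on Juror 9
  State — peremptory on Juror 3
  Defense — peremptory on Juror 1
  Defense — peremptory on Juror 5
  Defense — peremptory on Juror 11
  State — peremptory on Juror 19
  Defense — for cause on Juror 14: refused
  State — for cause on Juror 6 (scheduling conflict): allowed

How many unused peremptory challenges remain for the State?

4

State allotment: 4 base + 3 multi-party = 7.
State peremptories used: #9, #3, #19 — 3 (the for-cause on #6 doesn't count).
Remaining: 7 − 3 = 4.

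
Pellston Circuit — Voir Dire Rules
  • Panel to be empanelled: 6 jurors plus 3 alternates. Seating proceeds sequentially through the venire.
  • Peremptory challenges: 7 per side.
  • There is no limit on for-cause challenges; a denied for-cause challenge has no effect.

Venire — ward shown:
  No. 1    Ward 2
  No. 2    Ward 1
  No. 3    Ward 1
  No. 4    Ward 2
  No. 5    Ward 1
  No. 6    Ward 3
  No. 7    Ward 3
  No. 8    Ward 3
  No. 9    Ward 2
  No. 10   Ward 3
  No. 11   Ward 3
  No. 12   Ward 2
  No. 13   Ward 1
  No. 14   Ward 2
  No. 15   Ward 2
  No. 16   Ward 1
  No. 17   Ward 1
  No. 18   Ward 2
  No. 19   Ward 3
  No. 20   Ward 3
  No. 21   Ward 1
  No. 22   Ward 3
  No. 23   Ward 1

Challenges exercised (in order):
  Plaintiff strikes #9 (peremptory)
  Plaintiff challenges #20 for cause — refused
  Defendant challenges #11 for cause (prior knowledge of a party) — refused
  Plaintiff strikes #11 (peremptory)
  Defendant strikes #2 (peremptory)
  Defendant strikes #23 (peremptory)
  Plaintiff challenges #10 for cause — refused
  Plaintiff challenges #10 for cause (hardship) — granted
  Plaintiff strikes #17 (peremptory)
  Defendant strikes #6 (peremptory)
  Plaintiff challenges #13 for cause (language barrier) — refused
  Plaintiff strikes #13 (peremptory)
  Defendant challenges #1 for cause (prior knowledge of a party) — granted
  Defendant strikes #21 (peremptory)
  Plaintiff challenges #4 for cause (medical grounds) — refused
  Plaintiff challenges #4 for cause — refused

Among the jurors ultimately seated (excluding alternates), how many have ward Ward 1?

2

Removed: #1, #2, #6, #9, #10, #11, #13, #17, #21, #23.
Seated jurors 1–6: #3, #4, #5, #7, #8, #12 (alternates #14, #15, #16 not counted).
Of those, in Ward 1: #3, #5 → 2.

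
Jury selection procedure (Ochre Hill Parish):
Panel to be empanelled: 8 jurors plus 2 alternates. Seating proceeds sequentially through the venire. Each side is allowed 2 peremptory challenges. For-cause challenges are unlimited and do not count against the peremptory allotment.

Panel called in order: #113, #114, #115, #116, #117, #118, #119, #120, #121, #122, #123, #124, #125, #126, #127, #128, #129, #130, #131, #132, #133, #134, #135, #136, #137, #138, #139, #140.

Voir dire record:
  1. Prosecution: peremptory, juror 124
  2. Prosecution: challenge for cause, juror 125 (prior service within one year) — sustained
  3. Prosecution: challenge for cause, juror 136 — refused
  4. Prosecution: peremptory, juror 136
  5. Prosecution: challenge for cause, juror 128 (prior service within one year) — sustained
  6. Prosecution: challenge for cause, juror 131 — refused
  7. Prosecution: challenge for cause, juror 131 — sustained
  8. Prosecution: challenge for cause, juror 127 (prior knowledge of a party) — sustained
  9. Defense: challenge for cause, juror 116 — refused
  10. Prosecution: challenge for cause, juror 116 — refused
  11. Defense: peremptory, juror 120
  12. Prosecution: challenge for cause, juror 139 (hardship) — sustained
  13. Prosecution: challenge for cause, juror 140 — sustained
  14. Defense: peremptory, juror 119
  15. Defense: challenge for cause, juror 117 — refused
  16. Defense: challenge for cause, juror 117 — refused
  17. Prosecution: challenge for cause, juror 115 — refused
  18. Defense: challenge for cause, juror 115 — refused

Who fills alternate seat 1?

Removed: #119, #120, #124, #125, #127, #128, #131, #136, #139, #140. (#115, #116, #117 stay — for-cause denied.)
Seating in order: seats 1–8 → #113, #114, #115, #116, #117, #118, #121, #122; alternates → #123, #126.
So alternate 1 is #123.

123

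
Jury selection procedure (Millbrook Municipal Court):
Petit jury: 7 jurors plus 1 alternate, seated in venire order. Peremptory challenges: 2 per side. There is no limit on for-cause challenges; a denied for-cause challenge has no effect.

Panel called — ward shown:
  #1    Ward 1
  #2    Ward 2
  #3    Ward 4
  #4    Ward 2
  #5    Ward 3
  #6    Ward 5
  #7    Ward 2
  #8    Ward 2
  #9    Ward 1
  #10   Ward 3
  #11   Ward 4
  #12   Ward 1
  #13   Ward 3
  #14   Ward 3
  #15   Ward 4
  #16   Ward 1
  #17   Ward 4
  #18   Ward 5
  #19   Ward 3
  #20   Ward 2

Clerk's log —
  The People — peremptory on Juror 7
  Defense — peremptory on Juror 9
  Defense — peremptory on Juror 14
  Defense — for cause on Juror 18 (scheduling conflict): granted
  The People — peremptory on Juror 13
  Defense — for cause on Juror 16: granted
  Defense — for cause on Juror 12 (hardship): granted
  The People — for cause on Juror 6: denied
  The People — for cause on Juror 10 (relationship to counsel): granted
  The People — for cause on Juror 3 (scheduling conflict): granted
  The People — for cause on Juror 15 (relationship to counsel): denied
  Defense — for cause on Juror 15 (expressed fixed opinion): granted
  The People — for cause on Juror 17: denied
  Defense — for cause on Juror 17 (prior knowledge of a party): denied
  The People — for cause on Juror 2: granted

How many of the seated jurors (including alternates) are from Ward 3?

Removed: #2, #3, #7, #9, #10, #12, #13, #14, #15, #16, #18.
Seated (8 incl. alternates): #1, #4, #5, #6, #8, #11, #17, #19.
Of those, in Ward 3: #5, #19 → 2.

2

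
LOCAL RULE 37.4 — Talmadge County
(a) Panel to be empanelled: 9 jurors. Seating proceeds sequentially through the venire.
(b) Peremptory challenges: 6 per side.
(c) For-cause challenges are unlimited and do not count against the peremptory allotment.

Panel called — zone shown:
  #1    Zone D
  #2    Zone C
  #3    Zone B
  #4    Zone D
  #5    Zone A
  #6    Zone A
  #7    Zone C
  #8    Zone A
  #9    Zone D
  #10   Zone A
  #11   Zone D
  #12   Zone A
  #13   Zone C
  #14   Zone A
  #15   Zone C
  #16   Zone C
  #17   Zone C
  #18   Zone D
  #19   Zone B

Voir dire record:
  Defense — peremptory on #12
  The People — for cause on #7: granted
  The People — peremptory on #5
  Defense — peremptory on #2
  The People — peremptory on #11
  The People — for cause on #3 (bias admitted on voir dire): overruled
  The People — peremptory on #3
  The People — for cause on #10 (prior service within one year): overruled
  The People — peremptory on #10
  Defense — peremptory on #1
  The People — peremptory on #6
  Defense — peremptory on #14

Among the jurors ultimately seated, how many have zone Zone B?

Removed: #1, #2, #3, #5, #6, #7, #10, #11, #12, #14.
Seated jurors 1–9: #4, #8, #9, #13, #15, #16, #17, #18, #19.
Of those, in Zone B: #19 → 1.

1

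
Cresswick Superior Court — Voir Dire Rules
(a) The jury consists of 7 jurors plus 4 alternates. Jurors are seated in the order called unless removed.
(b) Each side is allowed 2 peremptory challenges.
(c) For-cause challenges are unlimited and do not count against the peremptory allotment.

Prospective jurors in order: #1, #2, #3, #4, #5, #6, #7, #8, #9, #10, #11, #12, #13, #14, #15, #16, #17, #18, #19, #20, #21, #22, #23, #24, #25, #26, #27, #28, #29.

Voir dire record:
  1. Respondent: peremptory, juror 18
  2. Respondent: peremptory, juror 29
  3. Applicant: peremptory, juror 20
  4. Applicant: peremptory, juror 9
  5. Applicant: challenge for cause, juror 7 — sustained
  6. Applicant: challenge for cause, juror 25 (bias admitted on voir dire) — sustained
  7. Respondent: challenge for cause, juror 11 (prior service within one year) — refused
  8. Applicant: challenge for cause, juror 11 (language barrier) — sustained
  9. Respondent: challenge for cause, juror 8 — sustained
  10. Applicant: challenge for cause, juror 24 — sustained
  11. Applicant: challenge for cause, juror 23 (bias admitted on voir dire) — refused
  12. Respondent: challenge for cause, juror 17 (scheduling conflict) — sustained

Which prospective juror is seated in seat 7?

10

Removed: #7, #8, #9, #11, #17, #18, #20, #24, #25, #29. (#23 stays — for-cause denied.)
Filling seats in venire order through position 7: #1, #2, #3, #4, #5, #6, #10.
So seat 7 is #10.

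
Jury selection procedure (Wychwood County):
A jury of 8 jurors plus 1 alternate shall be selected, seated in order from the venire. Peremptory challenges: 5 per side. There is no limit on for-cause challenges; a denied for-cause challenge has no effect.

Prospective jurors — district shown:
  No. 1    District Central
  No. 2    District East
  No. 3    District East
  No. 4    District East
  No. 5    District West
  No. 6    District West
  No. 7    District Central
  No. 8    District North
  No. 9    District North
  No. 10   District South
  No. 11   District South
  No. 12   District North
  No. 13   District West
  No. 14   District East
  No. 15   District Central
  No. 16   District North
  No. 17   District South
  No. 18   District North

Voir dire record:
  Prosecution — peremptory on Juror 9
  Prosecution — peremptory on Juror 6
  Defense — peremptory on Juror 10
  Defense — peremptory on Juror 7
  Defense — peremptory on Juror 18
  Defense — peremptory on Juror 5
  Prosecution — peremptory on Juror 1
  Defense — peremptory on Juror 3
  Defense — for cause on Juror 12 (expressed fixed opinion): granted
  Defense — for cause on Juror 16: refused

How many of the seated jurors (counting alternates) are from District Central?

1

Removed: #1, #3, #5, #6, #7, #9, #10, #12, #18.
Seated (9 incl. alternates): #2, #4, #8, #11, #13, #14, #15, #16, #17.
Of those, in District Central: #15 → 1.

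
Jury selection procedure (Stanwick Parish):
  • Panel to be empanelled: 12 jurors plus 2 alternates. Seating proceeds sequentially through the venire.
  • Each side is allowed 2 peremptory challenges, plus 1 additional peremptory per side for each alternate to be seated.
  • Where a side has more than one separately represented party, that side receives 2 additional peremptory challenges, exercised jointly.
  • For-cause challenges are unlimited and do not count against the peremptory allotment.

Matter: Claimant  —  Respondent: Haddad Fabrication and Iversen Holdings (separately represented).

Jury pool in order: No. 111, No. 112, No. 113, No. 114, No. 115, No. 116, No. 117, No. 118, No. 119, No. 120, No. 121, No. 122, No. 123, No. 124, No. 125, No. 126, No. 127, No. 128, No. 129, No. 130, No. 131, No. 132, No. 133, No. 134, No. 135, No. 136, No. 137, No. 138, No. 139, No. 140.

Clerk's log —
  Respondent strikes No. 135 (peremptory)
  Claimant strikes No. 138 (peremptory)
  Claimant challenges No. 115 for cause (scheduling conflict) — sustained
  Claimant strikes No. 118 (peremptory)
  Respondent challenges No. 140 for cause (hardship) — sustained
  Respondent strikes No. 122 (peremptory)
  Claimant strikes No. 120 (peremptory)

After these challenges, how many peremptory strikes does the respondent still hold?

Respondent allotment: 2 base + 1 × 2 alternates + 2 multi-party = 6.
Respondent peremptories used: #135, #122 — 2 (the for-cause on #140 doesn't count).
Remaining: 6 − 2 = 4.

4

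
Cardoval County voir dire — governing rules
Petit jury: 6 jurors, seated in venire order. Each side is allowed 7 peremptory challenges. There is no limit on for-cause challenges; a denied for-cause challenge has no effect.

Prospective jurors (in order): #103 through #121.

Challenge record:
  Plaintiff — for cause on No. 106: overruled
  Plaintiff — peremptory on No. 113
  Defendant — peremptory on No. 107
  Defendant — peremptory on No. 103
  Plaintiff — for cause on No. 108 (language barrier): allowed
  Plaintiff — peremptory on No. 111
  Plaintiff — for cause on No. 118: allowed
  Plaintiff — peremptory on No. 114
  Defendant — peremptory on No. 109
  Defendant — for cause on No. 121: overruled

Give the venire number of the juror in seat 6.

Removed: #103, #107, #108, #109, #111, #113, #114, #118. (#106, #121 stay — for-cause denied.)
Filling seats in venire order through position 6: #104, #105, #106, #110, #112, #115.
So seat 6 is #115.

115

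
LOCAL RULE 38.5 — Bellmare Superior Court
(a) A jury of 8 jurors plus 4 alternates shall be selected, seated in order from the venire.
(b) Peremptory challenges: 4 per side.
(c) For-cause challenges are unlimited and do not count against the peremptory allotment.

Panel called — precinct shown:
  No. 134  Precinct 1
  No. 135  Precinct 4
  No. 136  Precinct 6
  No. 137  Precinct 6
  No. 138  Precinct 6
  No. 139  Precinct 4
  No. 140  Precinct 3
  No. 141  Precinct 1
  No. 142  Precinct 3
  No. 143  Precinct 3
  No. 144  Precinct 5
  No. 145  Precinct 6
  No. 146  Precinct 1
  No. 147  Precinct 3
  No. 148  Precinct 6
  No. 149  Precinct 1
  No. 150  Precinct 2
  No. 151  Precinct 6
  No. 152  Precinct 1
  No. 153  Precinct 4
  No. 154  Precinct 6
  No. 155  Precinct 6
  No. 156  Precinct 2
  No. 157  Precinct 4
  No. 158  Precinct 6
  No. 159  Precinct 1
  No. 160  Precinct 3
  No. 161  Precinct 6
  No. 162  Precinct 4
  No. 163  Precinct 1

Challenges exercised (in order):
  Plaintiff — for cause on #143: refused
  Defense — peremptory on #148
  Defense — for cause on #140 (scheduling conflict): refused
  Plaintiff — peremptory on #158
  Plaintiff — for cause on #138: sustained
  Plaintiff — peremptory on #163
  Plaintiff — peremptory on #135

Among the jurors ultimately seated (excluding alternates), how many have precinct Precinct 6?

2

Removed: #135, #138, #148, #158, #163.
Seated jurors 1–8: #134, #136, #137, #139, #140, #141, #142, #143 (alternates #144, #145, #146, #147 not counted).
Of those, in Precinct 6: #136, #137 → 2.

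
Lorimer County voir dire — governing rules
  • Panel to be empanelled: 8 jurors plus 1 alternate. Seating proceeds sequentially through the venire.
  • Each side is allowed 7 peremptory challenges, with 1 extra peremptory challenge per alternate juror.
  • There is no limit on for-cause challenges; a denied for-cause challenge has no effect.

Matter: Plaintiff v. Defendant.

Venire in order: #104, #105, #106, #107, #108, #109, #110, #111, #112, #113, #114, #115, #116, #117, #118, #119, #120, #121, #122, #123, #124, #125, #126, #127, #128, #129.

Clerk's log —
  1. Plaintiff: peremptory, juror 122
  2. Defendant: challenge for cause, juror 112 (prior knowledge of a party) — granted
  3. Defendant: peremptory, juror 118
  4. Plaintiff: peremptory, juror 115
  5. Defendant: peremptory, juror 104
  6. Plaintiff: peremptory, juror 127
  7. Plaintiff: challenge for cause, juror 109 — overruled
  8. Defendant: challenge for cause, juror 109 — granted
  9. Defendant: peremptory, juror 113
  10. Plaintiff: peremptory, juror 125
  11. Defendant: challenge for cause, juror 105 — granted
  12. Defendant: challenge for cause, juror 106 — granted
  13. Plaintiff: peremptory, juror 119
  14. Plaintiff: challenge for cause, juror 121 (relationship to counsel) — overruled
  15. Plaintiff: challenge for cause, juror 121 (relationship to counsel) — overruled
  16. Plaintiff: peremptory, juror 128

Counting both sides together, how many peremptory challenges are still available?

Plaintiff allotment: 7 base + 1 × 1 alternate = 8. Defendant allotment: 7 base + 1 × 1 alternate = 8.
Plaintiff peremptories used: #122, #115, #127, #125, #119, #128 — 6 (for-cause on #109, #121, #121 don't count).
Defendant peremptories used: #118, #104, #113 — 3 (for-cause on #112, #109, #105, #106 don't count).
Remaining: (8 − 6) + (8 − 3) = 7.

7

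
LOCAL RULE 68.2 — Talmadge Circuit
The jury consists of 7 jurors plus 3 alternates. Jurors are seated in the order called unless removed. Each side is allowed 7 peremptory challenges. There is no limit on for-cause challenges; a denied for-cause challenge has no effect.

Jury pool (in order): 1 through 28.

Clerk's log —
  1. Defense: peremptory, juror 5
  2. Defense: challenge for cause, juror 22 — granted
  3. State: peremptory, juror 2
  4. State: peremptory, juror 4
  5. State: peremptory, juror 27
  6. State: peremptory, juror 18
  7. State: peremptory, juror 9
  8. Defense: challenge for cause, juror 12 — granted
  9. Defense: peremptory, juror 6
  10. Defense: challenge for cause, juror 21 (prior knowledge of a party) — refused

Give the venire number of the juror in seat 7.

13

Removed: #2, #4, #5, #6, #9, #12, #18, #22, #27. (#21 stays — for-cause denied.)
Seating in order: seats 1–7 → #1, #3, #7, #8, #10, #11, #13; alternates → #14, #15, #16.
So seat 7 is #13.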